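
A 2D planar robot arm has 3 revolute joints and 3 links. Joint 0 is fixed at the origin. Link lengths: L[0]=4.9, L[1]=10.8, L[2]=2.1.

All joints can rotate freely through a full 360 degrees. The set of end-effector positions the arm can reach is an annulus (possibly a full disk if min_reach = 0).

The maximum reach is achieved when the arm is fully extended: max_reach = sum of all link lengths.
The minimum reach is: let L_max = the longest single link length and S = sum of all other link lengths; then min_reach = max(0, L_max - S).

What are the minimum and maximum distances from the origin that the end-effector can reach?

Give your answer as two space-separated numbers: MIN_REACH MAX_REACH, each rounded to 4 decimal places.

Answer: 3.8000 17.8000

Derivation:
Link lengths: [4.9, 10.8, 2.1]
max_reach = 4.9 + 10.8 + 2.1 = 17.8
L_max = max([4.9, 10.8, 2.1]) = 10.8
S (sum of others) = 17.8 - 10.8 = 7
min_reach = max(0, 10.8 - 7) = max(0, 3.8) = 3.8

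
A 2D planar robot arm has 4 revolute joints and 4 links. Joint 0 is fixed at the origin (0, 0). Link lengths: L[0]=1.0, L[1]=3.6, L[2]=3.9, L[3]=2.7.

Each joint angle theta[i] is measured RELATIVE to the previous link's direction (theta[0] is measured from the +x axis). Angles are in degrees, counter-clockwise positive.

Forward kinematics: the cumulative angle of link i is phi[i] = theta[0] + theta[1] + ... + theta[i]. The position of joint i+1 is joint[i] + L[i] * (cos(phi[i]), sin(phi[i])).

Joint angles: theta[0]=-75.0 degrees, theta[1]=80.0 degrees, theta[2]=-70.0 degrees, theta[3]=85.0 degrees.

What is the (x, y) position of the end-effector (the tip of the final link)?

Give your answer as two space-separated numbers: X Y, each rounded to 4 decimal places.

Answer: 8.0305 -3.2633

Derivation:
joint[0] = (0.0000, 0.0000)  (base)
link 0: phi[0] = -75 = -75 deg
  cos(-75 deg) = 0.2588, sin(-75 deg) = -0.9659
  joint[1] = (0.0000, 0.0000) + 1 * (0.2588, -0.9659) = (0.0000 + 0.2588, 0.0000 + -0.9659) = (0.2588, -0.9659)
link 1: phi[1] = -75 + 80 = 5 deg
  cos(5 deg) = 0.9962, sin(5 deg) = 0.0872
  joint[2] = (0.2588, -0.9659) + 3.6 * (0.9962, 0.0872) = (0.2588 + 3.5863, -0.9659 + 0.3138) = (3.8451, -0.6522)
link 2: phi[2] = -75 + 80 + -70 = -65 deg
  cos(-65 deg) = 0.4226, sin(-65 deg) = -0.9063
  joint[3] = (3.8451, -0.6522) + 3.9 * (0.4226, -0.9063) = (3.8451 + 1.6482, -0.6522 + -3.5346) = (5.4933, -4.1868)
link 3: phi[3] = -75 + 80 + -70 + 85 = 20 deg
  cos(20 deg) = 0.9397, sin(20 deg) = 0.3420
  joint[4] = (5.4933, -4.1868) + 2.7 * (0.9397, 0.3420) = (5.4933 + 2.5372, -4.1868 + 0.9235) = (8.0305, -3.2633)
End effector: (8.0305, -3.2633)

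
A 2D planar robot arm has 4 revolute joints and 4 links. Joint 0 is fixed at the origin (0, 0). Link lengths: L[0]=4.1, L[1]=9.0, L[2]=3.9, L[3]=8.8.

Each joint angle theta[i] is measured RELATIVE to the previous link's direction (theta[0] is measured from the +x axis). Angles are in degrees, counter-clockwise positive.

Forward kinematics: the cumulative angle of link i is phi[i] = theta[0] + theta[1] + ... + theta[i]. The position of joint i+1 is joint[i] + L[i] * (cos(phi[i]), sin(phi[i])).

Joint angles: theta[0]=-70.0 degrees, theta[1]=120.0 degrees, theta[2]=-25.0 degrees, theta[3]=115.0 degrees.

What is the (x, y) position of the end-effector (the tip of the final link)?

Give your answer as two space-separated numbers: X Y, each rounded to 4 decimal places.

Answer: 3.9808 10.3464

Derivation:
joint[0] = (0.0000, 0.0000)  (base)
link 0: phi[0] = -70 = -70 deg
  cos(-70 deg) = 0.3420, sin(-70 deg) = -0.9397
  joint[1] = (0.0000, 0.0000) + 4.1 * (0.3420, -0.9397) = (0.0000 + 1.4023, 0.0000 + -3.8527) = (1.4023, -3.8527)
link 1: phi[1] = -70 + 120 = 50 deg
  cos(50 deg) = 0.6428, sin(50 deg) = 0.7660
  joint[2] = (1.4023, -3.8527) + 9 * (0.6428, 0.7660) = (1.4023 + 5.7851, -3.8527 + 6.8944) = (7.1874, 3.0417)
link 2: phi[2] = -70 + 120 + -25 = 25 deg
  cos(25 deg) = 0.9063, sin(25 deg) = 0.4226
  joint[3] = (7.1874, 3.0417) + 3.9 * (0.9063, 0.4226) = (7.1874 + 3.5346, 3.0417 + 1.6482) = (10.7220, 4.6899)
link 3: phi[3] = -70 + 120 + -25 + 115 = 140 deg
  cos(140 deg) = -0.7660, sin(140 deg) = 0.6428
  joint[4] = (10.7220, 4.6899) + 8.8 * (-0.7660, 0.6428) = (10.7220 + -6.7412, 4.6899 + 5.6565) = (3.9808, 10.3464)
End effector: (3.9808, 10.3464)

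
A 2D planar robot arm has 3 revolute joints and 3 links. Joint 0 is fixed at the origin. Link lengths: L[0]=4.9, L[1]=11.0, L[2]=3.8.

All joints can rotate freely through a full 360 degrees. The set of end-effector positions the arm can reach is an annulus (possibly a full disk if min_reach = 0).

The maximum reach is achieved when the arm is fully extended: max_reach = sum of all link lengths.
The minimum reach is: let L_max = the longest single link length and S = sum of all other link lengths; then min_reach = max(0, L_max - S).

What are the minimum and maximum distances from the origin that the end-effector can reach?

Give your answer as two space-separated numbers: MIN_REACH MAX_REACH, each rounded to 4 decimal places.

Link lengths: [4.9, 11.0, 3.8]
max_reach = 4.9 + 11 + 3.8 = 19.7
L_max = max([4.9, 11.0, 3.8]) = 11
S (sum of others) = 19.7 - 11 = 8.7
min_reach = max(0, 11 - 8.7) = max(0, 2.3) = 2.3

Answer: 2.3000 19.7000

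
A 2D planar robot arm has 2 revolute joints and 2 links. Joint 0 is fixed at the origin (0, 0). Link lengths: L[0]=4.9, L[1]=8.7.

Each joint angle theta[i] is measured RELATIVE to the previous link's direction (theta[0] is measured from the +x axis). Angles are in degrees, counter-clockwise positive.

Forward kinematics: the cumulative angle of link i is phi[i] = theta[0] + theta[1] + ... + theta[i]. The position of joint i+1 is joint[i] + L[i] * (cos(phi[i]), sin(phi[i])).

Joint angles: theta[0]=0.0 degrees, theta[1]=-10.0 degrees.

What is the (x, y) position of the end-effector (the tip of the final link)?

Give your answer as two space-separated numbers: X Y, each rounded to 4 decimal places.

joint[0] = (0.0000, 0.0000)  (base)
link 0: phi[0] = 0 = 0 deg
  cos(0 deg) = 1.0000, sin(0 deg) = 0.0000
  joint[1] = (0.0000, 0.0000) + 4.9 * (1.0000, 0.0000) = (0.0000 + 4.9000, 0.0000 + 0.0000) = (4.9000, 0.0000)
link 1: phi[1] = 0 + -10 = -10 deg
  cos(-10 deg) = 0.9848, sin(-10 deg) = -0.1736
  joint[2] = (4.9000, 0.0000) + 8.7 * (0.9848, -0.1736) = (4.9000 + 8.5678, 0.0000 + -1.5107) = (13.4678, -1.5107)
End effector: (13.4678, -1.5107)

Answer: 13.4678 -1.5107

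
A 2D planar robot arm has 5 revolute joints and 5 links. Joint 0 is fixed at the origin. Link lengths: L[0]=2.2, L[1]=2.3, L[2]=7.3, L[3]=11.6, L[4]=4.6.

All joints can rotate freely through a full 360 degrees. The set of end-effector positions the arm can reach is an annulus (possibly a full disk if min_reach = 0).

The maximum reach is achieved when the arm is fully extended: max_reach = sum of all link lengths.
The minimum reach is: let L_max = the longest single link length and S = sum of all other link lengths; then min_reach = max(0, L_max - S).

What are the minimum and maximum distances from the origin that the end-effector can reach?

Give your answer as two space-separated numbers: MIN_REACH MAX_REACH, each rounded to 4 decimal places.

Answer: 0.0000 28.0000

Derivation:
Link lengths: [2.2, 2.3, 7.3, 11.6, 4.6]
max_reach = 2.2 + 2.3 + 7.3 + 11.6 + 4.6 = 28
L_max = max([2.2, 2.3, 7.3, 11.6, 4.6]) = 11.6
S (sum of others) = 28 - 11.6 = 16.4
min_reach = max(0, 11.6 - 16.4) = max(0, -4.8) = 0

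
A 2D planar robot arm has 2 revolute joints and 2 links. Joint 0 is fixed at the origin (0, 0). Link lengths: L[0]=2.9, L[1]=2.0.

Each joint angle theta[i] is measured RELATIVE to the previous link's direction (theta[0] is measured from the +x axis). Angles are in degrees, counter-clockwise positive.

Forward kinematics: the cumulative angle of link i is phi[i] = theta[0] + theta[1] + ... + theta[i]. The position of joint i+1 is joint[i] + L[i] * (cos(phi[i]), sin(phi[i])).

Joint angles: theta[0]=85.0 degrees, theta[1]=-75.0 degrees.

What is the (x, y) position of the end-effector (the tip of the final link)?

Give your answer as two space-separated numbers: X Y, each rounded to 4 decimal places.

Answer: 2.2224 3.2363

Derivation:
joint[0] = (0.0000, 0.0000)  (base)
link 0: phi[0] = 85 = 85 deg
  cos(85 deg) = 0.0872, sin(85 deg) = 0.9962
  joint[1] = (0.0000, 0.0000) + 2.9 * (0.0872, 0.9962) = (0.0000 + 0.2528, 0.0000 + 2.8890) = (0.2528, 2.8890)
link 1: phi[1] = 85 + -75 = 10 deg
  cos(10 deg) = 0.9848, sin(10 deg) = 0.1736
  joint[2] = (0.2528, 2.8890) + 2 * (0.9848, 0.1736) = (0.2528 + 1.9696, 2.8890 + 0.3473) = (2.2224, 3.2363)
End effector: (2.2224, 3.2363)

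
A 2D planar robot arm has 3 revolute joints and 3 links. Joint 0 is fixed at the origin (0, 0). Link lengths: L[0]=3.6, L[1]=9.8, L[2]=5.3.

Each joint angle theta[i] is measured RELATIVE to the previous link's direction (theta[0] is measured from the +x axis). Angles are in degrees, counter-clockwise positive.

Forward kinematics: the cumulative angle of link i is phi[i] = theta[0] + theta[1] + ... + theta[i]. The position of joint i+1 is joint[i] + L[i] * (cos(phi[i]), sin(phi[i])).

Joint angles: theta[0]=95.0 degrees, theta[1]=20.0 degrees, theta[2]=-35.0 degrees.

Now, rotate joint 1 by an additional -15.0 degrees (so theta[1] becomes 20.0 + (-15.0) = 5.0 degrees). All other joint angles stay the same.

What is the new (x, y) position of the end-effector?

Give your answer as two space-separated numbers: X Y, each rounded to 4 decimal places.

joint[0] = (0.0000, 0.0000)  (base)
link 0: phi[0] = 95 = 95 deg
  cos(95 deg) = -0.0872, sin(95 deg) = 0.9962
  joint[1] = (0.0000, 0.0000) + 3.6 * (-0.0872, 0.9962) = (0.0000 + -0.3138, 0.0000 + 3.5863) = (-0.3138, 3.5863)
link 1: phi[1] = 95 + 5 = 100 deg
  cos(100 deg) = -0.1736, sin(100 deg) = 0.9848
  joint[2] = (-0.3138, 3.5863) + 9.8 * (-0.1736, 0.9848) = (-0.3138 + -1.7018, 3.5863 + 9.6511) = (-2.0155, 13.2374)
link 2: phi[2] = 95 + 5 + -35 = 65 deg
  cos(65 deg) = 0.4226, sin(65 deg) = 0.9063
  joint[3] = (-2.0155, 13.2374) + 5.3 * (0.4226, 0.9063) = (-2.0155 + 2.2399, 13.2374 + 4.8034) = (0.2244, 18.0408)
End effector: (0.2244, 18.0408)

Answer: 0.2244 18.0408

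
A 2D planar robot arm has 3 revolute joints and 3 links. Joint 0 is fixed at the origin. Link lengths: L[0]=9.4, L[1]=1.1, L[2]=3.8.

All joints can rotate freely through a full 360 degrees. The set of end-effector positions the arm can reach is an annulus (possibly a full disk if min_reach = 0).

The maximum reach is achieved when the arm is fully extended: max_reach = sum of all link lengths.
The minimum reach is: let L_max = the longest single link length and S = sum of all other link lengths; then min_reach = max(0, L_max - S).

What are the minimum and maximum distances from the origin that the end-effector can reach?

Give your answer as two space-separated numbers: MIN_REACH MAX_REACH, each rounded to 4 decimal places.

Link lengths: [9.4, 1.1, 3.8]
max_reach = 9.4 + 1.1 + 3.8 = 14.3
L_max = max([9.4, 1.1, 3.8]) = 9.4
S (sum of others) = 14.3 - 9.4 = 4.9
min_reach = max(0, 9.4 - 4.9) = max(0, 4.5) = 4.5

Answer: 4.5000 14.3000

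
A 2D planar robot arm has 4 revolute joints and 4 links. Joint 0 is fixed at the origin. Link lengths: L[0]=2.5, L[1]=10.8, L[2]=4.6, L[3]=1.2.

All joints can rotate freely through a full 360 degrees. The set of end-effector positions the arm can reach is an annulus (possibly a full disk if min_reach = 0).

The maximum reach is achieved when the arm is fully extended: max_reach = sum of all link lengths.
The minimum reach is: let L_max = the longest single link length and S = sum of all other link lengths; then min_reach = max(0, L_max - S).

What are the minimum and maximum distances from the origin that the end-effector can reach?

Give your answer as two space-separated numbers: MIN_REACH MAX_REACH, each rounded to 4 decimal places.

Link lengths: [2.5, 10.8, 4.6, 1.2]
max_reach = 2.5 + 10.8 + 4.6 + 1.2 = 19.1
L_max = max([2.5, 10.8, 4.6, 1.2]) = 10.8
S (sum of others) = 19.1 - 10.8 = 8.3
min_reach = max(0, 10.8 - 8.3) = max(0, 2.5) = 2.5

Answer: 2.5000 19.1000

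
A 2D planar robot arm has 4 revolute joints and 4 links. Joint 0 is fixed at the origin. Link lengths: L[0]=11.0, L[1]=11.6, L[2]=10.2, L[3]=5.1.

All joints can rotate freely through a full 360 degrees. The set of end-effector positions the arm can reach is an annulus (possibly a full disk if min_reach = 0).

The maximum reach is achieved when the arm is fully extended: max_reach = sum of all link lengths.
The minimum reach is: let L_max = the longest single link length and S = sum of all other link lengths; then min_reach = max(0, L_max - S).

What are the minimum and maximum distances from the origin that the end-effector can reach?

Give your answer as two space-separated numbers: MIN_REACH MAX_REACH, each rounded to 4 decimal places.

Link lengths: [11.0, 11.6, 10.2, 5.1]
max_reach = 11 + 11.6 + 10.2 + 5.1 = 37.9
L_max = max([11.0, 11.6, 10.2, 5.1]) = 11.6
S (sum of others) = 37.9 - 11.6 = 26.3
min_reach = max(0, 11.6 - 26.3) = max(0, -14.7) = 0

Answer: 0.0000 37.9000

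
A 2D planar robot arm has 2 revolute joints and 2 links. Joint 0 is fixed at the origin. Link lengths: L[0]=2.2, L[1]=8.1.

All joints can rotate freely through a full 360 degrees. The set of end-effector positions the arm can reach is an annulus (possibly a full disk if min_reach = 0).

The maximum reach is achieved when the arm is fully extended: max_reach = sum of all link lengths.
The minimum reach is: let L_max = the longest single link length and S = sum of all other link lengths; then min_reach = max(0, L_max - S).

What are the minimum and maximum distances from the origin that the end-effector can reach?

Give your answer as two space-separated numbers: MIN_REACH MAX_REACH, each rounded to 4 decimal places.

Answer: 5.9000 10.3000

Derivation:
Link lengths: [2.2, 8.1]
max_reach = 2.2 + 8.1 = 10.3
L_max = max([2.2, 8.1]) = 8.1
S (sum of others) = 10.3 - 8.1 = 2.2
min_reach = max(0, 8.1 - 2.2) = max(0, 5.9) = 5.9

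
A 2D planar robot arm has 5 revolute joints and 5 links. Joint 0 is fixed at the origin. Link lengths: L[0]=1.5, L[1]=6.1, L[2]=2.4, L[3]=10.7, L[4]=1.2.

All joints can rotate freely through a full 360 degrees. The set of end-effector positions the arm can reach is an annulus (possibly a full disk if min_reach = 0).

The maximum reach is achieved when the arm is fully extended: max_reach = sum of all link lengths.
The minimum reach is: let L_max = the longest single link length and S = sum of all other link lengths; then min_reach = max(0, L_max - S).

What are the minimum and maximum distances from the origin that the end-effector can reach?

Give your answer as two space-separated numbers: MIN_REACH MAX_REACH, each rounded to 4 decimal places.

Answer: 0.0000 21.9000

Derivation:
Link lengths: [1.5, 6.1, 2.4, 10.7, 1.2]
max_reach = 1.5 + 6.1 + 2.4 + 10.7 + 1.2 = 21.9
L_max = max([1.5, 6.1, 2.4, 10.7, 1.2]) = 10.7
S (sum of others) = 21.9 - 10.7 = 11.2
min_reach = max(0, 10.7 - 11.2) = max(0, -0.5) = 0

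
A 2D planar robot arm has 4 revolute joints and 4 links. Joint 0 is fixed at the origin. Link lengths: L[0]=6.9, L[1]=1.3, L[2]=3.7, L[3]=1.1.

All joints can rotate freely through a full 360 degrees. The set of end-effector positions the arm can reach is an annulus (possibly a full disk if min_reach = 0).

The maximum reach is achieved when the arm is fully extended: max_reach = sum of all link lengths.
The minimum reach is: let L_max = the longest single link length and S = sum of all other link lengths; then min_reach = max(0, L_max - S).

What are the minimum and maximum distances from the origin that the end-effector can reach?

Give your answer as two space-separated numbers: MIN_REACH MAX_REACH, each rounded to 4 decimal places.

Answer: 0.8000 13.0000

Derivation:
Link lengths: [6.9, 1.3, 3.7, 1.1]
max_reach = 6.9 + 1.3 + 3.7 + 1.1 = 13
L_max = max([6.9, 1.3, 3.7, 1.1]) = 6.9
S (sum of others) = 13 - 6.9 = 6.1
min_reach = max(0, 6.9 - 6.1) = max(0, 0.8) = 0.8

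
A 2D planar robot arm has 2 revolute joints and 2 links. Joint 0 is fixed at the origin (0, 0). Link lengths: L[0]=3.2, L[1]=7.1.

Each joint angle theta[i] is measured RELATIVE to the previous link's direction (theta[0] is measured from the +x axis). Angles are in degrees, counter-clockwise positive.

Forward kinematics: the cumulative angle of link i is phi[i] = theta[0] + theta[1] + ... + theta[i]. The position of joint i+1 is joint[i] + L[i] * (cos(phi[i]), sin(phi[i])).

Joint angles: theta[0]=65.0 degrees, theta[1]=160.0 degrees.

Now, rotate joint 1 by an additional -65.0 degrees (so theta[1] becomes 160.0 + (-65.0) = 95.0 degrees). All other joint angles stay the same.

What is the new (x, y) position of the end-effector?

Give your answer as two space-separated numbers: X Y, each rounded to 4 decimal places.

Answer: -5.3194 5.3285

Derivation:
joint[0] = (0.0000, 0.0000)  (base)
link 0: phi[0] = 65 = 65 deg
  cos(65 deg) = 0.4226, sin(65 deg) = 0.9063
  joint[1] = (0.0000, 0.0000) + 3.2 * (0.4226, 0.9063) = (0.0000 + 1.3524, 0.0000 + 2.9002) = (1.3524, 2.9002)
link 1: phi[1] = 65 + 95 = 160 deg
  cos(160 deg) = -0.9397, sin(160 deg) = 0.3420
  joint[2] = (1.3524, 2.9002) + 7.1 * (-0.9397, 0.3420) = (1.3524 + -6.6718, 2.9002 + 2.4283) = (-5.3194, 5.3285)
End effector: (-5.3194, 5.3285)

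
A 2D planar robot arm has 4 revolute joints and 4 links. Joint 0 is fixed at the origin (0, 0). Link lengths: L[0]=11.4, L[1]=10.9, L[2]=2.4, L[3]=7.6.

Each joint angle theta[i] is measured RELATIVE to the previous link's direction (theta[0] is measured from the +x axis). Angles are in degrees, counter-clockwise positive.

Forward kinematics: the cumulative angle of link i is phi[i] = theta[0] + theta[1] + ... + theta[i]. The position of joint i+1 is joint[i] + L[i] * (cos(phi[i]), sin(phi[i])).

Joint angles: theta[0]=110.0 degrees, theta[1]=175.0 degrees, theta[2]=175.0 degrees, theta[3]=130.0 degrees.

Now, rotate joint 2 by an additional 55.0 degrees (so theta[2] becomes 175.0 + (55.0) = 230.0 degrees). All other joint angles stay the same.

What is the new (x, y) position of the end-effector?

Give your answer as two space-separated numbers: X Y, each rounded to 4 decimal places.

joint[0] = (0.0000, 0.0000)  (base)
link 0: phi[0] = 110 = 110 deg
  cos(110 deg) = -0.3420, sin(110 deg) = 0.9397
  joint[1] = (0.0000, 0.0000) + 11.4 * (-0.3420, 0.9397) = (0.0000 + -3.8990, 0.0000 + 10.7125) = (-3.8990, 10.7125)
link 1: phi[1] = 110 + 175 = 285 deg
  cos(285 deg) = 0.2588, sin(285 deg) = -0.9659
  joint[2] = (-3.8990, 10.7125) + 10.9 * (0.2588, -0.9659) = (-3.8990 + 2.8211, 10.7125 + -10.5286) = (-1.0779, 0.1839)
link 2: phi[2] = 110 + 175 + 230 = 515 deg
  cos(515 deg) = -0.9063, sin(515 deg) = 0.4226
  joint[3] = (-1.0779, 0.1839) + 2.4 * (-0.9063, 0.4226) = (-1.0779 + -2.1751, 0.1839 + 1.0143) = (-3.2530, 1.1982)
link 3: phi[3] = 110 + 175 + 230 + 130 = 645 deg
  cos(645 deg) = 0.2588, sin(645 deg) = -0.9659
  joint[4] = (-3.2530, 1.1982) + 7.6 * (0.2588, -0.9659) = (-3.2530 + 1.9670, 1.1982 + -7.3410) = (-1.2860, -6.1428)
End effector: (-1.2860, -6.1428)

Answer: -1.2860 -6.1428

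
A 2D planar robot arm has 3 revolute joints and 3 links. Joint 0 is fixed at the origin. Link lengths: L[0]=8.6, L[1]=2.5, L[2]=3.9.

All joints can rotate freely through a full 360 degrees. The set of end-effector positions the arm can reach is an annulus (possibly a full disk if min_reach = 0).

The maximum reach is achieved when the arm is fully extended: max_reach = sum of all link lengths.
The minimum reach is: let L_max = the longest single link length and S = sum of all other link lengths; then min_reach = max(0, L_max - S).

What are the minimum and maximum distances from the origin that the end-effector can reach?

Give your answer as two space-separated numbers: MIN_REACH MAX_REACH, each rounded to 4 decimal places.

Link lengths: [8.6, 2.5, 3.9]
max_reach = 8.6 + 2.5 + 3.9 = 15
L_max = max([8.6, 2.5, 3.9]) = 8.6
S (sum of others) = 15 - 8.6 = 6.4
min_reach = max(0, 8.6 - 6.4) = max(0, 2.2) = 2.2

Answer: 2.2000 15.0000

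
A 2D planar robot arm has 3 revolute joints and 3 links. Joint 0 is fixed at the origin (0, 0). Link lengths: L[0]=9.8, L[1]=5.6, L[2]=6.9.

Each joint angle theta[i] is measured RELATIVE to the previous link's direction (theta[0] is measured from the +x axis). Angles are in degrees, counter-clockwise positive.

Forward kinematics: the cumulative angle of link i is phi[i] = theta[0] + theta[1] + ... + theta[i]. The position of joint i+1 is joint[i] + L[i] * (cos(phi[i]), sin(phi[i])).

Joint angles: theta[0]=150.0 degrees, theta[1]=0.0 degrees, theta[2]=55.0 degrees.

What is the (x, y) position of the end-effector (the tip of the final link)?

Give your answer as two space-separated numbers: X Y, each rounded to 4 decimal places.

Answer: -19.5903 4.7839

Derivation:
joint[0] = (0.0000, 0.0000)  (base)
link 0: phi[0] = 150 = 150 deg
  cos(150 deg) = -0.8660, sin(150 deg) = 0.5000
  joint[1] = (0.0000, 0.0000) + 9.8 * (-0.8660, 0.5000) = (0.0000 + -8.4870, 0.0000 + 4.9000) = (-8.4870, 4.9000)
link 1: phi[1] = 150 + 0 = 150 deg
  cos(150 deg) = -0.8660, sin(150 deg) = 0.5000
  joint[2] = (-8.4870, 4.9000) + 5.6 * (-0.8660, 0.5000) = (-8.4870 + -4.8497, 4.9000 + 2.8000) = (-13.3368, 7.7000)
link 2: phi[2] = 150 + 0 + 55 = 205 deg
  cos(205 deg) = -0.9063, sin(205 deg) = -0.4226
  joint[3] = (-13.3368, 7.7000) + 6.9 * (-0.9063, -0.4226) = (-13.3368 + -6.2535, 7.7000 + -2.9161) = (-19.5903, 4.7839)
End effector: (-19.5903, 4.7839)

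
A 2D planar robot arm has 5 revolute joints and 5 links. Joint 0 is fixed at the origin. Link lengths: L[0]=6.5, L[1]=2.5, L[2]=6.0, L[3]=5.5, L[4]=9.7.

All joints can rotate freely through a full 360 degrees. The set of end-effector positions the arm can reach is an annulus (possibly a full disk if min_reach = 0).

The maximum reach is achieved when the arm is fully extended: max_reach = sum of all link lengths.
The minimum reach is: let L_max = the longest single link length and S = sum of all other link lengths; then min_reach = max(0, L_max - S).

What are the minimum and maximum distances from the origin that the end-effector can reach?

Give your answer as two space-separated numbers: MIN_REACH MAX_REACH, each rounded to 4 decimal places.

Answer: 0.0000 30.2000

Derivation:
Link lengths: [6.5, 2.5, 6.0, 5.5, 9.7]
max_reach = 6.5 + 2.5 + 6 + 5.5 + 9.7 = 30.2
L_max = max([6.5, 2.5, 6.0, 5.5, 9.7]) = 9.7
S (sum of others) = 30.2 - 9.7 = 20.5
min_reach = max(0, 9.7 - 20.5) = max(0, -10.8) = 0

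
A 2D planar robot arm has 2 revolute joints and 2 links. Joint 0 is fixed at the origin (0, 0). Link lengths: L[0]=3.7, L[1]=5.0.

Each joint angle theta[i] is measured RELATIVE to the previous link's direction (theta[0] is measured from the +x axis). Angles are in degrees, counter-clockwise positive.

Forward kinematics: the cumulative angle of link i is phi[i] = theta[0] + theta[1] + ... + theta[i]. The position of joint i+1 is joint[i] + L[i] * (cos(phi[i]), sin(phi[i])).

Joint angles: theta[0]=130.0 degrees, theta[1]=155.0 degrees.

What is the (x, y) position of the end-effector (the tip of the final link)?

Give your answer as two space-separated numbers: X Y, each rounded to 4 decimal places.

joint[0] = (0.0000, 0.0000)  (base)
link 0: phi[0] = 130 = 130 deg
  cos(130 deg) = -0.6428, sin(130 deg) = 0.7660
  joint[1] = (0.0000, 0.0000) + 3.7 * (-0.6428, 0.7660) = (0.0000 + -2.3783, 0.0000 + 2.8344) = (-2.3783, 2.8344)
link 1: phi[1] = 130 + 155 = 285 deg
  cos(285 deg) = 0.2588, sin(285 deg) = -0.9659
  joint[2] = (-2.3783, 2.8344) + 5 * (0.2588, -0.9659) = (-2.3783 + 1.2941, 2.8344 + -4.8296) = (-1.0842, -1.9953)
End effector: (-1.0842, -1.9953)

Answer: -1.0842 -1.9953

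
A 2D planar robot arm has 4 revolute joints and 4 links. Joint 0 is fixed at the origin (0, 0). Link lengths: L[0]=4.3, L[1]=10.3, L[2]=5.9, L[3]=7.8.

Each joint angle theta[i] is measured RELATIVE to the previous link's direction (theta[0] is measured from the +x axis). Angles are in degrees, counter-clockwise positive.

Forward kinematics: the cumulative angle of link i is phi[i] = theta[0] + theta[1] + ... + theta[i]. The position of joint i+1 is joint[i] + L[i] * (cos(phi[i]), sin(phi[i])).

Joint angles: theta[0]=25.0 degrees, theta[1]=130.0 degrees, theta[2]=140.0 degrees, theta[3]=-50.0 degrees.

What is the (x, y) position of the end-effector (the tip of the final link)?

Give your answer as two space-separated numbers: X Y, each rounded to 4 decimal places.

Answer: -6.2408 -6.2462

Derivation:
joint[0] = (0.0000, 0.0000)  (base)
link 0: phi[0] = 25 = 25 deg
  cos(25 deg) = 0.9063, sin(25 deg) = 0.4226
  joint[1] = (0.0000, 0.0000) + 4.3 * (0.9063, 0.4226) = (0.0000 + 3.8971, 0.0000 + 1.8173) = (3.8971, 1.8173)
link 1: phi[1] = 25 + 130 = 155 deg
  cos(155 deg) = -0.9063, sin(155 deg) = 0.4226
  joint[2] = (3.8971, 1.8173) + 10.3 * (-0.9063, 0.4226) = (3.8971 + -9.3350, 1.8173 + 4.3530) = (-5.4378, 6.1702)
link 2: phi[2] = 25 + 130 + 140 = 295 deg
  cos(295 deg) = 0.4226, sin(295 deg) = -0.9063
  joint[3] = (-5.4378, 6.1702) + 5.9 * (0.4226, -0.9063) = (-5.4378 + 2.4934, 6.1702 + -5.3472) = (-2.9444, 0.8230)
link 3: phi[3] = 25 + 130 + 140 + -50 = 245 deg
  cos(245 deg) = -0.4226, sin(245 deg) = -0.9063
  joint[4] = (-2.9444, 0.8230) + 7.8 * (-0.4226, -0.9063) = (-2.9444 + -3.2964, 0.8230 + -7.0692) = (-6.2408, -6.2462)
End effector: (-6.2408, -6.2462)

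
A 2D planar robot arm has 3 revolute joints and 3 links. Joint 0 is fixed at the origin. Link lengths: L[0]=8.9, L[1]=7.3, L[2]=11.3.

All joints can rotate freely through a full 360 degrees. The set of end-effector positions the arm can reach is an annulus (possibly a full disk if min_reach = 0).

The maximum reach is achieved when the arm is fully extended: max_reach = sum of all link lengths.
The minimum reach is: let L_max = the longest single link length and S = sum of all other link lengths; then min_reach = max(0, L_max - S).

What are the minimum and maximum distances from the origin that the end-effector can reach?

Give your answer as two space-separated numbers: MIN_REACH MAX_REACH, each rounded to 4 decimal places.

Link lengths: [8.9, 7.3, 11.3]
max_reach = 8.9 + 7.3 + 11.3 = 27.5
L_max = max([8.9, 7.3, 11.3]) = 11.3
S (sum of others) = 27.5 - 11.3 = 16.2
min_reach = max(0, 11.3 - 16.2) = max(0, -4.9) = 0

Answer: 0.0000 27.5000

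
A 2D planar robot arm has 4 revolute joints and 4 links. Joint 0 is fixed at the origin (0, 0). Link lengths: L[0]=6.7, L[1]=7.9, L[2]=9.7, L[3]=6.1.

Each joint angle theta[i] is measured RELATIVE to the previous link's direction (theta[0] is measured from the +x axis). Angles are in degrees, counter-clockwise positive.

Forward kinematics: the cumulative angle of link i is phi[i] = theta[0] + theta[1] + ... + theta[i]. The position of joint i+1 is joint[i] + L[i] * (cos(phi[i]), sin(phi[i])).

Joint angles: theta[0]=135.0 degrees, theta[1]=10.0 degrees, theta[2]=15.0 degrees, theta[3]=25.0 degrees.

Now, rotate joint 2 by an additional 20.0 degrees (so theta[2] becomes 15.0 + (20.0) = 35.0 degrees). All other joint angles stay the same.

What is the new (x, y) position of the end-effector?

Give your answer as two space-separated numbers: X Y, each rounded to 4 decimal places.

joint[0] = (0.0000, 0.0000)  (base)
link 0: phi[0] = 135 = 135 deg
  cos(135 deg) = -0.7071, sin(135 deg) = 0.7071
  joint[1] = (0.0000, 0.0000) + 6.7 * (-0.7071, 0.7071) = (0.0000 + -4.7376, 0.0000 + 4.7376) = (-4.7376, 4.7376)
link 1: phi[1] = 135 + 10 = 145 deg
  cos(145 deg) = -0.8192, sin(145 deg) = 0.5736
  joint[2] = (-4.7376, 4.7376) + 7.9 * (-0.8192, 0.5736) = (-4.7376 + -6.4713, 4.7376 + 4.5313) = (-11.2089, 9.2689)
link 2: phi[2] = 135 + 10 + 35 = 180 deg
  cos(180 deg) = -1.0000, sin(180 deg) = 0.0000
  joint[3] = (-11.2089, 9.2689) + 9.7 * (-1.0000, 0.0000) = (-11.2089 + -9.7000, 9.2689 + 0.0000) = (-20.9089, 9.2689)
link 3: phi[3] = 135 + 10 + 35 + 25 = 205 deg
  cos(205 deg) = -0.9063, sin(205 deg) = -0.4226
  joint[4] = (-20.9089, 9.2689) + 6.1 * (-0.9063, -0.4226) = (-20.9089 + -5.5285, 9.2689 + -2.5780) = (-26.4374, 6.6909)
End effector: (-26.4374, 6.6909)

Answer: -26.4374 6.6909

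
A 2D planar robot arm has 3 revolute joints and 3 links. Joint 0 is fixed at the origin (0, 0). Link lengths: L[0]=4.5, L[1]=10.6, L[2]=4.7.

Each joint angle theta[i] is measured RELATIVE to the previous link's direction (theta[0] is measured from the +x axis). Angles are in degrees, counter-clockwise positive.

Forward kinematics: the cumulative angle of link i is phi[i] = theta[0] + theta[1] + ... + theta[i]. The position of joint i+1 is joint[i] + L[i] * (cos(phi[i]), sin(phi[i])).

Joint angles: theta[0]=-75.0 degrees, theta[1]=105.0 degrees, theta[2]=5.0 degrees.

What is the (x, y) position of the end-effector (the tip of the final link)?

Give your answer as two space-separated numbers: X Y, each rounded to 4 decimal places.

joint[0] = (0.0000, 0.0000)  (base)
link 0: phi[0] = -75 = -75 deg
  cos(-75 deg) = 0.2588, sin(-75 deg) = -0.9659
  joint[1] = (0.0000, 0.0000) + 4.5 * (0.2588, -0.9659) = (0.0000 + 1.1647, 0.0000 + -4.3467) = (1.1647, -4.3467)
link 1: phi[1] = -75 + 105 = 30 deg
  cos(30 deg) = 0.8660, sin(30 deg) = 0.5000
  joint[2] = (1.1647, -4.3467) + 10.6 * (0.8660, 0.5000) = (1.1647 + 9.1799, -4.3467 + 5.3000) = (10.3446, 0.9533)
link 2: phi[2] = -75 + 105 + 5 = 35 deg
  cos(35 deg) = 0.8192, sin(35 deg) = 0.5736
  joint[3] = (10.3446, 0.9533) + 4.7 * (0.8192, 0.5736) = (10.3446 + 3.8500, 0.9533 + 2.6958) = (14.1946, 3.6491)
End effector: (14.1946, 3.6491)

Answer: 14.1946 3.6491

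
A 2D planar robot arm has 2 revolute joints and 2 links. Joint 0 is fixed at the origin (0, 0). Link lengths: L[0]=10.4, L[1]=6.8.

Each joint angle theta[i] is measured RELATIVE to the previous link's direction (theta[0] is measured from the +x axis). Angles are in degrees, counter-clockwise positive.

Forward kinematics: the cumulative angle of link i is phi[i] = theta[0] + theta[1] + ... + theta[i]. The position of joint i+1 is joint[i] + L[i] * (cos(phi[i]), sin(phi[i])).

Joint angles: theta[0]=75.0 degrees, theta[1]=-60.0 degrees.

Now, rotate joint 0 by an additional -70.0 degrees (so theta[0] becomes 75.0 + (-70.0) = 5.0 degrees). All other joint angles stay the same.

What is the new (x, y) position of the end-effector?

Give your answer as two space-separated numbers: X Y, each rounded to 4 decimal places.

joint[0] = (0.0000, 0.0000)  (base)
link 0: phi[0] = 5 = 5 deg
  cos(5 deg) = 0.9962, sin(5 deg) = 0.0872
  joint[1] = (0.0000, 0.0000) + 10.4 * (0.9962, 0.0872) = (0.0000 + 10.3604, 0.0000 + 0.9064) = (10.3604, 0.9064)
link 1: phi[1] = 5 + -60 = -55 deg
  cos(-55 deg) = 0.5736, sin(-55 deg) = -0.8192
  joint[2] = (10.3604, 0.9064) + 6.8 * (0.5736, -0.8192) = (10.3604 + 3.9003, 0.9064 + -5.5702) = (14.2607, -4.6638)
End effector: (14.2607, -4.6638)

Answer: 14.2607 -4.6638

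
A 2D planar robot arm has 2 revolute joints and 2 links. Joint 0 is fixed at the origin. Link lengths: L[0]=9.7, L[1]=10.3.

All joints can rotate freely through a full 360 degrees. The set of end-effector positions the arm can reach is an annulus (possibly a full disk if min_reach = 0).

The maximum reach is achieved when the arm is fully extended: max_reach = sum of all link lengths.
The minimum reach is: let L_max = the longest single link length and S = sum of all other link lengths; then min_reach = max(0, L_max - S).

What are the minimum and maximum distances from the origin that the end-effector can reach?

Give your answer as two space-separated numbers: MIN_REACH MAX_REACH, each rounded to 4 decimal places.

Link lengths: [9.7, 10.3]
max_reach = 9.7 + 10.3 = 20
L_max = max([9.7, 10.3]) = 10.3
S (sum of others) = 20 - 10.3 = 9.7
min_reach = max(0, 10.3 - 9.7) = max(0, 0.6) = 0.6

Answer: 0.6000 20.0000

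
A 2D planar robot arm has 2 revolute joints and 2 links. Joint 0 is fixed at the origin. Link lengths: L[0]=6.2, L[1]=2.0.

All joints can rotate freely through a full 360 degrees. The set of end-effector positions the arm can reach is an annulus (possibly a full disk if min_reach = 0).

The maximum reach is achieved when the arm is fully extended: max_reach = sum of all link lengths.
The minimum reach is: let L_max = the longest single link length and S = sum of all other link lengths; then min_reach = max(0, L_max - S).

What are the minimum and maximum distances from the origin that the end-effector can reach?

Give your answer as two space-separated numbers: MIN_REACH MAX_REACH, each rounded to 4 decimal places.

Answer: 4.2000 8.2000

Derivation:
Link lengths: [6.2, 2.0]
max_reach = 6.2 + 2 = 8.2
L_max = max([6.2, 2.0]) = 6.2
S (sum of others) = 8.2 - 6.2 = 2
min_reach = max(0, 6.2 - 2) = max(0, 4.2) = 4.2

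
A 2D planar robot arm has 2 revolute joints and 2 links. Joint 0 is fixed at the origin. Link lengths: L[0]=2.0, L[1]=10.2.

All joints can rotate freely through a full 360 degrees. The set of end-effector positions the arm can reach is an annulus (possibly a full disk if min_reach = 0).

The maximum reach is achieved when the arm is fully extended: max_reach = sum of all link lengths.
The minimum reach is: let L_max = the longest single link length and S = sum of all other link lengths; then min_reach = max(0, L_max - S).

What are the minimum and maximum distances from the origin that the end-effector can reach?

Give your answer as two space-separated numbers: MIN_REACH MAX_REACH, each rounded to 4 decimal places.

Link lengths: [2.0, 10.2]
max_reach = 2 + 10.2 = 12.2
L_max = max([2.0, 10.2]) = 10.2
S (sum of others) = 12.2 - 10.2 = 2
min_reach = max(0, 10.2 - 2) = max(0, 8.2) = 8.2

Answer: 8.2000 12.2000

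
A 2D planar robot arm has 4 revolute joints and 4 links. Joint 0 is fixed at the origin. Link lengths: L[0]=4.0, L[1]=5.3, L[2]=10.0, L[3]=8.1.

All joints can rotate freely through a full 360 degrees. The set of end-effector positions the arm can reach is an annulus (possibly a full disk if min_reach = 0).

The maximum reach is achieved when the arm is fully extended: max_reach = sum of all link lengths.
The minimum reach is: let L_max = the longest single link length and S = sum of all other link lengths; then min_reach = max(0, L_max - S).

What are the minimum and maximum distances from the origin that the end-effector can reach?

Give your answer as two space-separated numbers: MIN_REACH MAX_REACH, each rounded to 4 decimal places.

Answer: 0.0000 27.4000

Derivation:
Link lengths: [4.0, 5.3, 10.0, 8.1]
max_reach = 4 + 5.3 + 10 + 8.1 = 27.4
L_max = max([4.0, 5.3, 10.0, 8.1]) = 10
S (sum of others) = 27.4 - 10 = 17.4
min_reach = max(0, 10 - 17.4) = max(0, -7.4) = 0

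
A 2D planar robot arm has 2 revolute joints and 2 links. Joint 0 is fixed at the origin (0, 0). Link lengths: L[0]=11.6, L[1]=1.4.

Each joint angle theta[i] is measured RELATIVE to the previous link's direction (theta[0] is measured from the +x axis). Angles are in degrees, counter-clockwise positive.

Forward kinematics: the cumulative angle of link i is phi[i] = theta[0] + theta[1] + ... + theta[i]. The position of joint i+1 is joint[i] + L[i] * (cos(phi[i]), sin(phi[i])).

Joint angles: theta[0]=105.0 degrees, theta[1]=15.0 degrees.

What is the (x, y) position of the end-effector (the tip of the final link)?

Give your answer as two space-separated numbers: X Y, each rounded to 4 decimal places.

Answer: -3.7023 12.4172

Derivation:
joint[0] = (0.0000, 0.0000)  (base)
link 0: phi[0] = 105 = 105 deg
  cos(105 deg) = -0.2588, sin(105 deg) = 0.9659
  joint[1] = (0.0000, 0.0000) + 11.6 * (-0.2588, 0.9659) = (0.0000 + -3.0023, 0.0000 + 11.2047) = (-3.0023, 11.2047)
link 1: phi[1] = 105 + 15 = 120 deg
  cos(120 deg) = -0.5000, sin(120 deg) = 0.8660
  joint[2] = (-3.0023, 11.2047) + 1.4 * (-0.5000, 0.8660) = (-3.0023 + -0.7000, 11.2047 + 1.2124) = (-3.7023, 12.4172)
End effector: (-3.7023, 12.4172)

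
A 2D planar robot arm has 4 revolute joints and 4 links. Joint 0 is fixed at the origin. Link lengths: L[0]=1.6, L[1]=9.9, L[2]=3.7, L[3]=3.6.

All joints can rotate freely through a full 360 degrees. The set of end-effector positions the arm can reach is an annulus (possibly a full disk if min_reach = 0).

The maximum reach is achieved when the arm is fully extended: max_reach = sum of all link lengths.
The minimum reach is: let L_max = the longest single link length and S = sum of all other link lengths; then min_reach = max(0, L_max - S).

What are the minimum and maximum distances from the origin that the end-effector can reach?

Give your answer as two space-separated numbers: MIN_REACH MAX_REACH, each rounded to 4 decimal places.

Link lengths: [1.6, 9.9, 3.7, 3.6]
max_reach = 1.6 + 9.9 + 3.7 + 3.6 = 18.8
L_max = max([1.6, 9.9, 3.7, 3.6]) = 9.9
S (sum of others) = 18.8 - 9.9 = 8.9
min_reach = max(0, 9.9 - 8.9) = max(0, 1) = 1

Answer: 1.0000 18.8000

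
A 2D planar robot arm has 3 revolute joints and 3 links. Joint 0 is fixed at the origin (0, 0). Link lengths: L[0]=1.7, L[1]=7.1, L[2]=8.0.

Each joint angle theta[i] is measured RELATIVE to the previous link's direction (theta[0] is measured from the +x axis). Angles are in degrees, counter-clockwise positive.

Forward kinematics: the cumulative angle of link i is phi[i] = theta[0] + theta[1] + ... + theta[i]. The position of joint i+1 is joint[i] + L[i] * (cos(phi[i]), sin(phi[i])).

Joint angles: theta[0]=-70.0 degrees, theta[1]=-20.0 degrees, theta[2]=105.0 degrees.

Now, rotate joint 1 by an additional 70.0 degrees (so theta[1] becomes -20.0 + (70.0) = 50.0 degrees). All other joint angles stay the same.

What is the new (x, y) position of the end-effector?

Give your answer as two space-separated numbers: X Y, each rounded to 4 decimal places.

Answer: 7.9505 3.9437

Derivation:
joint[0] = (0.0000, 0.0000)  (base)
link 0: phi[0] = -70 = -70 deg
  cos(-70 deg) = 0.3420, sin(-70 deg) = -0.9397
  joint[1] = (0.0000, 0.0000) + 1.7 * (0.3420, -0.9397) = (0.0000 + 0.5814, 0.0000 + -1.5975) = (0.5814, -1.5975)
link 1: phi[1] = -70 + 50 = -20 deg
  cos(-20 deg) = 0.9397, sin(-20 deg) = -0.3420
  joint[2] = (0.5814, -1.5975) + 7.1 * (0.9397, -0.3420) = (0.5814 + 6.6718, -1.5975 + -2.4283) = (7.2533, -4.0258)
link 2: phi[2] = -70 + 50 + 105 = 85 deg
  cos(85 deg) = 0.0872, sin(85 deg) = 0.9962
  joint[3] = (7.2533, -4.0258) + 8 * (0.0872, 0.9962) = (7.2533 + 0.6972, -4.0258 + 7.9696) = (7.9505, 3.9437)
End effector: (7.9505, 3.9437)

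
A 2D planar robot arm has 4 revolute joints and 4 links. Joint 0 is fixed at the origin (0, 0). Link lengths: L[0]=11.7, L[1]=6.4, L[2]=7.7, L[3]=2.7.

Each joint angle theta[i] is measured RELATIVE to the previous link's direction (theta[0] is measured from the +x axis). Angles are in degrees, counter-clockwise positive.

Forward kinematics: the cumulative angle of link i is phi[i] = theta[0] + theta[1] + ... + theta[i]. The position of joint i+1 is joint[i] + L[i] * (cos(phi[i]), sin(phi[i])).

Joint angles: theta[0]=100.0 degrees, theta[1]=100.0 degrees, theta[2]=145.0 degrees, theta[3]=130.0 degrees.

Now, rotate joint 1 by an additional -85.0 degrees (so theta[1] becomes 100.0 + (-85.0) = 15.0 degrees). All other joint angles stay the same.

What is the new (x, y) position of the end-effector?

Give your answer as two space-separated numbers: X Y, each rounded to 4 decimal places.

joint[0] = (0.0000, 0.0000)  (base)
link 0: phi[0] = 100 = 100 deg
  cos(100 deg) = -0.1736, sin(100 deg) = 0.9848
  joint[1] = (0.0000, 0.0000) + 11.7 * (-0.1736, 0.9848) = (0.0000 + -2.0317, 0.0000 + 11.5223) = (-2.0317, 11.5223)
link 1: phi[1] = 100 + 15 = 115 deg
  cos(115 deg) = -0.4226, sin(115 deg) = 0.9063
  joint[2] = (-2.0317, 11.5223) + 6.4 * (-0.4226, 0.9063) = (-2.0317 + -2.7048, 11.5223 + 5.8004) = (-4.7364, 17.3226)
link 2: phi[2] = 100 + 15 + 145 = 260 deg
  cos(260 deg) = -0.1736, sin(260 deg) = -0.9848
  joint[3] = (-4.7364, 17.3226) + 7.7 * (-0.1736, -0.9848) = (-4.7364 + -1.3371, 17.3226 + -7.5830) = (-6.0735, 9.7396)
link 3: phi[3] = 100 + 15 + 145 + 130 = 390 deg
  cos(390 deg) = 0.8660, sin(390 deg) = 0.5000
  joint[4] = (-6.0735, 9.7396) + 2.7 * (0.8660, 0.5000) = (-6.0735 + 2.3383, 9.7396 + 1.3500) = (-3.7353, 11.0896)
End effector: (-3.7353, 11.0896)

Answer: -3.7353 11.0896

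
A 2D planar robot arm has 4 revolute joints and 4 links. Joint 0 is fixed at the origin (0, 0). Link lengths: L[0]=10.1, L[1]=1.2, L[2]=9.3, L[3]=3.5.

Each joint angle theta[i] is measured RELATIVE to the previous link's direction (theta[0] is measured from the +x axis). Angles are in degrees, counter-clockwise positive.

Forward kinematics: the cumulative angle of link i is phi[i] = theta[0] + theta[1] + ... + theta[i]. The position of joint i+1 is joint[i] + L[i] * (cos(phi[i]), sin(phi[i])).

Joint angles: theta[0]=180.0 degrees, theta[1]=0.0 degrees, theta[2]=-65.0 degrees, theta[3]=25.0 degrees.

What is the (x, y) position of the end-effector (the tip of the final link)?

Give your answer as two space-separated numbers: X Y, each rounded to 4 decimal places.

Answer: -17.9115 10.6784

Derivation:
joint[0] = (0.0000, 0.0000)  (base)
link 0: phi[0] = 180 = 180 deg
  cos(180 deg) = -1.0000, sin(180 deg) = 0.0000
  joint[1] = (0.0000, 0.0000) + 10.1 * (-1.0000, 0.0000) = (0.0000 + -10.1000, 0.0000 + 0.0000) = (-10.1000, 0.0000)
link 1: phi[1] = 180 + 0 = 180 deg
  cos(180 deg) = -1.0000, sin(180 deg) = 0.0000
  joint[2] = (-10.1000, 0.0000) + 1.2 * (-1.0000, 0.0000) = (-10.1000 + -1.2000, 0.0000 + 0.0000) = (-11.3000, 0.0000)
link 2: phi[2] = 180 + 0 + -65 = 115 deg
  cos(115 deg) = -0.4226, sin(115 deg) = 0.9063
  joint[3] = (-11.3000, 0.0000) + 9.3 * (-0.4226, 0.9063) = (-11.3000 + -3.9303, 0.0000 + 8.4287) = (-15.2303, 8.4287)
link 3: phi[3] = 180 + 0 + -65 + 25 = 140 deg
  cos(140 deg) = -0.7660, sin(140 deg) = 0.6428
  joint[4] = (-15.2303, 8.4287) + 3.5 * (-0.7660, 0.6428) = (-15.2303 + -2.6812, 8.4287 + 2.2498) = (-17.9115, 10.6784)
End effector: (-17.9115, 10.6784)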